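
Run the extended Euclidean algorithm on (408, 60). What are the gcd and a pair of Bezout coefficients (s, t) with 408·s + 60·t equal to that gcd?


Euclidean algorithm on (408, 60) — divide until remainder is 0:
  408 = 6 · 60 + 48
  60 = 1 · 48 + 12
  48 = 4 · 12 + 0
gcd(408, 60) = 12.
Track Bezout coefficients alongside the remainders: start with r₀ = 408 = a·1 + b·0 (s = 1, t = 0) and r₁ = 60 = a·0 + b·1 (s = 0, t = 1); each new remainder r_{k+1} = r_{k-1} − q_k·r_k inherits s_{k+1} = s_{k-1} − q_k·s_k, t_{k+1} = t_{k-1} − q_k·t_k, so r_k = a·s_k + b·t_k at every step:
  q = 6: r = 48, s = 1 − 6·0 = 1, t = 0 − 6·1 = -6  (check: 408·1 + 60·(-6) = 48)
  q = 1: r = 12, s = 0 − 1·1 = -1, t = 1 − 1·(-6) = 7  (check: 408·(-1) + 60·7 = 12)
The row with r = 12 (the gcd) gives the Bezout coefficients s = -1, t = 7.
Result: 408 · (-1) + 60 · (7) = 12.

gcd(408, 60) = 12; s = -1, t = 7 (check: 408·(-1) + 60·7 = 12).


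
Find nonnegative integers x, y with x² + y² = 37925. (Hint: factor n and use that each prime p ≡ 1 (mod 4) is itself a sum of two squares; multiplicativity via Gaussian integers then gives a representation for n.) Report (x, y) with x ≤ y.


Step 1: Factor n = 37925 = 5^2 · 37 · 41.
Step 2: Check the mod-4 condition on each prime factor: 5 ≡ 1 (mod 4), exponent 2; 37 ≡ 1 (mod 4), exponent 1; 41 ≡ 1 (mod 4), exponent 1.
All primes ≡ 3 (mod 4) appear to even exponent (or don't appear), so by the two-squares theorem n IS expressible as a sum of two squares.
Step 3: Build a representation. Group n = k² · m with k = 5 and m = 37 · 41 = 1517 (a product of primes ≡ 1 (mod 4)); a representation of m scales to one of n via (k·x)² + (k·y)² = k²(x² + y²). Each prime p ≡ 1 (mod 4) is itself a sum of two squares; find a² by testing p − a² for a perfect square:
  37: 37 − 1² = 36 = 6² ⇒ 37 = 1² + 6².
  41: 41 − 1² = 40, 41 − 2² = 37, 41 − 3² = 32, 41 − 4² = 25 = 5² ⇒ 41 = 4² + 5².
  Combine using the Brahmagupta–Fibonacci identity (a² + b²)(c² + d²) = (ac − bd)² + (ad + bc)² = (ac + bd)² + (ad − bc)²:
  37 · 41 = 1517: from (1² + 6²)(4² + 5²), take (1·4 − 6·5, 1·5 + 6·4) = (4 − 30, 5 + 24) = (-26, 29); dropping signs (only squares matter) gives (26, 29); check 26² + 29² = 676 + 841 = 1517 ✓.
  Scale by k = 5: (5·26, 5·29) = (130, 145).
Step 4: Order so x ≤ y and verify: 130² + 145² = 16900 + 21025 = 37925 = n. ✓

n = 37925 = 130² + 145² (one valid representation with x ≤ y).


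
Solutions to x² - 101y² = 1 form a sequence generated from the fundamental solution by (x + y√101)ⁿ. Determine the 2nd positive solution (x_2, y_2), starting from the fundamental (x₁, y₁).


Step 1: Find the fundamental solution (x₁, y₁) of x² - 101y² = 1.
  Expand √101 as a continued fraction. a₀ = ⌊√101⌋ = 10; iterate m_{k+1} = d_k·a_k − m_k, d_{k+1} = (101 − m_{k+1}²)/d_k, a_{k+1} = ⌊(a₀ + m_{k+1})/d_{k+1}⌋ (starting m₀ = 0, d₀ = 1), with convergents p_k = a_k·p_{k-1} + p_{k-2}, q_k = a_k·q_{k-1} + q_{k-2} (p₋₁ = 1, q₋₁ = 0):
  k = 0: a₀ = 10; p₀/q₀ = 10/1; p₀² − 101·q₀² = 100 − 101 = -1.
  k = 1: m = 10, d = 1, a = ⌊(10 + 10)/1⌋ = 20; p/q = (20·10 + 1)/(20·1 + 0) = 201/20; p² − 101·q² = 40401 − 40400 = 1.
  The first convergent with p² − 101·q² = 1 gives the fundamental solution (x₁, y₁) = (201, 20).
Step 2: Apply the recurrence (x_{n+1}, y_{n+1}) = (x₁x_n + 101y₁y_n, x₁y_n + y₁x_n) repeatedly.
  From (x_1, y_1) = (201, 20): x_2 = 201·201 + 101·20·20 = 80801; y_2 = 201·20 + 20·201 = 8040.
Step 3: Verify x_2² - 101·y_2² = 6528801601 - 6528801600 = 1 (should be 1). ✓

(x_1, y_1) = (201, 20); (x_2, y_2) = (80801, 8040).


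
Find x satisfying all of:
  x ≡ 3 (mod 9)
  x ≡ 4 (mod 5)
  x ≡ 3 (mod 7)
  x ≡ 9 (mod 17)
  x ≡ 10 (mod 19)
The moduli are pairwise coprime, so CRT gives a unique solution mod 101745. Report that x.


Product of moduli M = 9 · 5 · 7 · 17 · 19 = 101745.
Merge one congruence at a time:
  Start: x ≡ 3 (mod 9).
  Combine with x ≡ 4 (mod 5); new modulus lcm = 45.
    Write x = 3 + 9·t and substitute into x ≡ 4 (mod 5): 9·t ≡ 4 − 3 = 1 (mod 5).
    Reduce coefficients mod 5: 4·t ≡ 1 (mod 5).
    The inverse of 4 mod 5 is 4 (since 4·4 = 16 = 3·5 + 1), so t ≡ 4·1 = 4 ≡ 4 (mod 5).
    Then x = 3 + 9·4 = 39, valid modulo lcm(9, 5) = 45: x ≡ 39 (mod 45).
  Combine with x ≡ 3 (mod 7); new modulus lcm = 315.
    Write x = 39 + 45·t and substitute into x ≡ 3 (mod 7): 45·t ≡ 3 − 39 = -36 (mod 7).
    Reduce coefficients mod 7: 3·t ≡ 6 (mod 7).
    The inverse of 3 mod 7 is 5 (since 3·5 = 15 = 2·7 + 1), so t ≡ 5·6 = 30 ≡ 2 (mod 7).
    Then x = 39 + 45·2 = 129, valid modulo lcm(45, 7) = 315: x ≡ 129 (mod 315).
  Combine with x ≡ 9 (mod 17); new modulus lcm = 5355.
    Write x = 129 + 315·t and substitute into x ≡ 9 (mod 17): 315·t ≡ 9 − 129 = -120 (mod 17).
    Reduce coefficients mod 17: 9·t ≡ 16 (mod 17).
    The inverse of 9 mod 17 is 2 (since 9·2 = 18 = 1·17 + 1), so t ≡ 2·16 = 32 ≡ 15 (mod 17).
    Then x = 129 + 315·15 = 4854, valid modulo lcm(315, 17) = 5355: x ≡ 4854 (mod 5355).
  Combine with x ≡ 10 (mod 19); new modulus lcm = 101745.
    Write x = 4854 + 5355·t and substitute into x ≡ 10 (mod 19): 5355·t ≡ 10 − 4854 = -4844 (mod 19).
    Reduce coefficients mod 19: 16·t ≡ 1 (mod 19).
    The inverse of 16 mod 19 is 6 (since 16·6 = 96 = 5·19 + 1), so t ≡ 6·1 = 6 ≡ 6 (mod 19).
    Then x = 4854 + 5355·6 = 36984, valid modulo lcm(5355, 19) = 101745: x ≡ 36984 (mod 101745).
Verify against each original: 36984 mod 9 = 3, 36984 mod 5 = 4, 36984 mod 7 = 3, 36984 mod 17 = 9, 36984 mod 19 = 10.

x ≡ 36984 (mod 101745).


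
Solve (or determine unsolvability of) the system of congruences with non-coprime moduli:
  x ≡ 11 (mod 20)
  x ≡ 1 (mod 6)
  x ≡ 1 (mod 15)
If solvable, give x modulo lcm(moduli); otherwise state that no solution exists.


Moduli 20, 6, 15 are not pairwise coprime, so CRT works modulo lcm(m_i) when all pairwise compatibility conditions hold.
Pairwise compatibility: gcd(m_i, m_j) must divide a_i - a_j for every pair.
Merge one congruence at a time:
  Start: x ≡ 11 (mod 20).
  Combine with x ≡ 1 (mod 6): gcd(20, 6) = 2; 1 - 11 = -10, which IS divisible by 2, so compatible.
    Write x = 11 + 20·t and substitute into x ≡ 1 (mod 6): 20·t ≡ 1 − 11 = -10 (mod 6).
    Divide the congruence (and modulus) by g = 2: 10·t ≡ -5 (mod 3).
    Reduce coefficients mod 3: 1·t ≡ 1 (mod 3).
    So t ≡ 1 (mod 3).
    Then x = 11 + 20·1 = 31, valid modulo lcm(20, 6) = 60: x ≡ 31 (mod 60).
  Combine with x ≡ 1 (mod 15): gcd(60, 15) = 15; 1 - 31 = -30, which IS divisible by 15, so compatible.
    Write x = 31 + 60·t and substitute into x ≡ 1 (mod 15): 60·t ≡ 1 − 31 = -30 (mod 15).
    Divide the congruence (and modulus) by g = 15: 4·t ≡ -2 (mod 1).
    Modulo 1 every t works; take t = 0.
    Then x = 31 + 60·0 = 31, valid modulo lcm(60, 15) = 60: x ≡ 31 (mod 60).
Verify: 31 mod 20 = 11, 31 mod 6 = 1, 31 mod 15 = 1.

x ≡ 31 (mod 60).


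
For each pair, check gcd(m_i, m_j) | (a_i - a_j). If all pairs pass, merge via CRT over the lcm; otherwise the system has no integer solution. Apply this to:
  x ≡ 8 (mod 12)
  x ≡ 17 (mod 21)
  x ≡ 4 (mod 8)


Moduli 12, 21, 8 are not pairwise coprime, so CRT works modulo lcm(m_i) when all pairwise compatibility conditions hold.
Pairwise compatibility: gcd(m_i, m_j) must divide a_i - a_j for every pair.
Merge one congruence at a time:
  Start: x ≡ 8 (mod 12).
  Combine with x ≡ 17 (mod 21): gcd(12, 21) = 3; 17 - 8 = 9, which IS divisible by 3, so compatible.
    Write x = 8 + 12·t and substitute into x ≡ 17 (mod 21): 12·t ≡ 17 − 8 = 9 (mod 21).
    Divide the congruence (and modulus) by g = 3: 4·t ≡ 3 (mod 7).
    The inverse of 4 mod 7 is 2 (since 4·2 = 8 = 1·7 + 1), so t ≡ 2·3 = 6 ≡ 6 (mod 7).
    Then x = 8 + 12·6 = 80, valid modulo lcm(12, 21) = 84: x ≡ 80 (mod 84).
  Combine with x ≡ 4 (mod 8): gcd(84, 8) = 4; 4 - 80 = -76, which IS divisible by 4, so compatible.
    Write x = 80 + 84·t and substitute into x ≡ 4 (mod 8): 84·t ≡ 4 − 80 = -76 (mod 8).
    Divide the congruence (and modulus) by g = 4: 21·t ≡ -19 (mod 2).
    Reduce coefficients mod 2: 1·t ≡ 1 (mod 2).
    So t ≡ 1 (mod 2).
    Then x = 80 + 84·1 = 164, valid modulo lcm(84, 8) = 168: x ≡ 164 (mod 168).
Verify: 164 mod 12 = 8, 164 mod 21 = 17, 164 mod 8 = 4.

x ≡ 164 (mod 168).


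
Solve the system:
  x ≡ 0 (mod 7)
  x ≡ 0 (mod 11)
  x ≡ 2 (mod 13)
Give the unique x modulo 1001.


Moduli 7, 11, 13 are pairwise coprime; by CRT there is a unique solution modulo M = 7 · 11 · 13 = 1001.
Solve pairwise, accumulating the modulus:
  Start with x ≡ 0 (mod 7).
  Combine with x ≡ 0 (mod 11): since gcd(7, 11) = 1, we get a unique residue mod 77.
    Write x = 0 + 7·t and substitute into x ≡ 0 (mod 11): 7·t ≡ 0 − 0 = 0 (mod 11).
    The inverse of 7 mod 11 is 8 (since 7·8 = 56 = 5·11 + 1), so t ≡ 8·0 = 0 ≡ 0 (mod 11).
    Then x = 0 + 7·0 = 0, valid modulo lcm(7, 11) = 77: x ≡ 0 (mod 77).
  Combine with x ≡ 2 (mod 13): since gcd(77, 13) = 1, we get a unique residue mod 1001.
    Write x = 0 + 77·t and substitute into x ≡ 2 (mod 13): 77·t ≡ 2 − 0 = 2 (mod 13).
    Reduce coefficients mod 13: 12·t ≡ 2 (mod 13).
    The inverse of 12 mod 13 is 12 (since 12·12 = 144 = 11·13 + 1), so t ≡ 12·2 = 24 ≡ 11 (mod 13).
    Then x = 0 + 77·11 = 847, valid modulo lcm(77, 13) = 1001: x ≡ 847 (mod 1001).
Verify: 847 mod 7 = 0 ✓, 847 mod 11 = 0 ✓, 847 mod 13 = 2 ✓.

x ≡ 847 (mod 1001).


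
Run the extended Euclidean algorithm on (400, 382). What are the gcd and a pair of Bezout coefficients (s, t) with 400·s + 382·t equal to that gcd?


Euclidean algorithm on (400, 382) — divide until remainder is 0:
  400 = 1 · 382 + 18
  382 = 21 · 18 + 4
  18 = 4 · 4 + 2
  4 = 2 · 2 + 0
gcd(400, 382) = 2.
Track Bezout coefficients alongside the remainders: start with r₀ = 400 = a·1 + b·0 (s = 1, t = 0) and r₁ = 382 = a·0 + b·1 (s = 0, t = 1); each new remainder r_{k+1} = r_{k-1} − q_k·r_k inherits s_{k+1} = s_{k-1} − q_k·s_k, t_{k+1} = t_{k-1} − q_k·t_k, so r_k = a·s_k + b·t_k at every step:
  q = 1: r = 18, s = 1 − 1·0 = 1, t = 0 − 1·1 = -1  (check: 400·1 + 382·(-1) = 18)
  q = 21: r = 4, s = 0 − 21·1 = -21, t = 1 − 21·(-1) = 22  (check: 400·(-21) + 382·22 = 4)
  q = 4: r = 2, s = 1 − 4·(-21) = 85, t = -1 − 4·22 = -89  (check: 400·85 + 382·(-89) = 2)
The row with r = 2 (the gcd) gives the Bezout coefficients s = 85, t = -89.
Result: 400 · (85) + 382 · (-89) = 2.

gcd(400, 382) = 2; s = 85, t = -89 (check: 400·85 + 382·(-89) = 2).


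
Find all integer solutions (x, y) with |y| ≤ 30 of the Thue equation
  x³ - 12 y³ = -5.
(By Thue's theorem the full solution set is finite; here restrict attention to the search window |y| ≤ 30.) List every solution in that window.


The equation is x³ - 12y³ = -5. For fixed y, x³ = 12·y³ − 5, so a solution requires the RHS to be a perfect cube.
Strategy: iterate y from -30 to 30, compute RHS = 12·y³ − 5, and check whether it is a (positive or negative) perfect cube.
Check small values of y:
  y = 0: RHS = -5 is not a perfect cube.
  y = 1: RHS = 7 is not a perfect cube.
  y = -1: RHS = -17 is not a perfect cube.
  y = 2: RHS = 91 is not a perfect cube.
  y = -2: RHS = -101 is not a perfect cube.
  y = 3: RHS = 319 is not a perfect cube.
  y = -3: RHS = -329 is not a perfect cube.
Continuing the search up to |y| = 30 finds no solutions either.
No (x, y) in the scanned range satisfies the equation.

No integer solutions with |y| ≤ 30.


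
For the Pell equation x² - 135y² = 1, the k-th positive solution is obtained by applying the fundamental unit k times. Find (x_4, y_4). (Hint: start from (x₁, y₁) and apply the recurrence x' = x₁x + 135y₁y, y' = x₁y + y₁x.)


Step 1: Find the fundamental solution (x₁, y₁) of x² - 135y² = 1.
  Expand √135 as a continued fraction. a₀ = ⌊√135⌋ = 11; iterate m_{k+1} = d_k·a_k − m_k, d_{k+1} = (135 − m_{k+1}²)/d_k, a_{k+1} = ⌊(a₀ + m_{k+1})/d_{k+1}⌋ (starting m₀ = 0, d₀ = 1), with convergents p_k = a_k·p_{k-1} + p_{k-2}, q_k = a_k·q_{k-1} + q_{k-2} (p₋₁ = 1, q₋₁ = 0):
  k = 0: a₀ = 11; p₀/q₀ = 11/1; p₀² − 135·q₀² = 121 − 135 = -14.
  k = 1: m = 11, d = 14, a = ⌊(11 + 11)/14⌋ = 1; p/q = (1·11 + 1)/(1·1 + 0) = 12/1; p² − 135·q² = 144 − 135 = 9.
  k = 2: m = 3, d = 9, a = ⌊(11 + 3)/9⌋ = 1; p/q = (1·12 + 11)/(1·1 + 1) = 23/2; p² − 135·q² = 529 − 540 = -11.
  k = 3: m = 6, d = 11, a = ⌊(11 + 6)/11⌋ = 1; p/q = (1·23 + 12)/(1·2 + 1) = 35/3; p² − 135·q² = 1225 − 1215 = 10.
  k = 4: m = 5, d = 10, a = ⌊(11 + 5)/10⌋ = 1; p/q = (1·35 + 23)/(1·3 + 2) = 58/5; p² − 135·q² = 3364 − 3375 = -11.
  k = 5: m = 5, d = 11, a = ⌊(11 + 5)/11⌋ = 1; p/q = (1·58 + 35)/(1·5 + 3) = 93/8; p² − 135·q² = 8649 − 8640 = 9.
  k = 6: m = 6, d = 9, a = ⌊(11 + 6)/9⌋ = 1; p/q = (1·93 + 58)/(1·8 + 5) = 151/13; p² − 135·q² = 22801 − 22815 = -14.
  k = 7: m = 3, d = 14, a = ⌊(11 + 3)/14⌋ = 1; p/q = (1·151 + 93)/(1·13 + 8) = 244/21; p² − 135·q² = 59536 − 59535 = 1.
  The first convergent with p² − 135·q² = 1 gives the fundamental solution (x₁, y₁) = (244, 21).
Step 2: Apply the recurrence (x_{n+1}, y_{n+1}) = (x₁x_n + 135y₁y_n, x₁y_n + y₁x_n) repeatedly.
  From (x_1, y_1) = (244, 21): x_2 = 244·244 + 135·21·21 = 119071; y_2 = 244·21 + 21·244 = 10248.
  From (x_2, y_2) = (119071, 10248): x_3 = 244·119071 + 135·21·10248 = 58106404; y_3 = 244·10248 + 21·119071 = 5001003.
  From (x_3, y_3) = (58106404, 5001003): x_4 = 244·58106404 + 135·21·5001003 = 28355806081; y_4 = 244·5001003 + 21·58106404 = 2440479216.
Step 3: Verify x_4² - 135·y_4² = 804051738503276578561 - 804051738503276578560 = 1 (should be 1). ✓

(x_1, y_1) = (244, 21); (x_4, y_4) = (28355806081, 2440479216).


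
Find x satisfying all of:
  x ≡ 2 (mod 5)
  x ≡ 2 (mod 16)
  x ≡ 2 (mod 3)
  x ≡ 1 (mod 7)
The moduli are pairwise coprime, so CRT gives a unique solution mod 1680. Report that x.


Product of moduli M = 5 · 16 · 3 · 7 = 1680.
Merge one congruence at a time:
  Start: x ≡ 2 (mod 5).
  Combine with x ≡ 2 (mod 16); new modulus lcm = 80.
    Write x = 2 + 5·t and substitute into x ≡ 2 (mod 16): 5·t ≡ 2 − 2 = 0 (mod 16).
    The inverse of 5 mod 16 is 13 (since 5·13 = 65 = 4·16 + 1), so t ≡ 13·0 = 0 ≡ 0 (mod 16).
    Then x = 2 + 5·0 = 2, valid modulo lcm(5, 16) = 80: x ≡ 2 (mod 80).
  Combine with x ≡ 2 (mod 3); new modulus lcm = 240.
    Write x = 2 + 80·t and substitute into x ≡ 2 (mod 3): 80·t ≡ 2 − 2 = 0 (mod 3).
    Reduce coefficients mod 3: 2·t ≡ 0 (mod 3).
    The inverse of 2 mod 3 is 2 (since 2·2 = 4 = 1·3 + 1), so t ≡ 2·0 = 0 ≡ 0 (mod 3).
    Then x = 2 + 80·0 = 2, valid modulo lcm(80, 3) = 240: x ≡ 2 (mod 240).
  Combine with x ≡ 1 (mod 7); new modulus lcm = 1680.
    Write x = 2 + 240·t and substitute into x ≡ 1 (mod 7): 240·t ≡ 1 − 2 = -1 (mod 7).
    Reduce coefficients mod 7: 2·t ≡ 6 (mod 7).
    The inverse of 2 mod 7 is 4 (since 2·4 = 8 = 1·7 + 1), so t ≡ 4·6 = 24 ≡ 3 (mod 7).
    Then x = 2 + 240·3 = 722, valid modulo lcm(240, 7) = 1680: x ≡ 722 (mod 1680).
Verify against each original: 722 mod 5 = 2, 722 mod 16 = 2, 722 mod 3 = 2, 722 mod 7 = 1.

x ≡ 722 (mod 1680).


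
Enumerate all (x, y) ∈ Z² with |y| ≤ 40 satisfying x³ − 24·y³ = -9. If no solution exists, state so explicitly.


The equation is x³ - 24y³ = -9. For fixed y, x³ = 24·y³ − 9, so a solution requires the RHS to be a perfect cube.
Strategy: iterate y from -40 to 40, compute RHS = 24·y³ − 9, and check whether it is a (positive or negative) perfect cube.
Check small values of y:
  y = 0: RHS = -9 is not a perfect cube.
  y = 1: RHS = 15 is not a perfect cube.
  y = -1: RHS = -33 is not a perfect cube.
  y = 2: RHS = 183 is not a perfect cube.
  y = -2: RHS = -201 is not a perfect cube.
  y = 3: RHS = 639 is not a perfect cube.
  y = -3: RHS = -657 is not a perfect cube.
Continuing the search up to |y| = 40 finds no solutions either.
No (x, y) in the scanned range satisfies the equation.

No integer solutions with |y| ≤ 40.


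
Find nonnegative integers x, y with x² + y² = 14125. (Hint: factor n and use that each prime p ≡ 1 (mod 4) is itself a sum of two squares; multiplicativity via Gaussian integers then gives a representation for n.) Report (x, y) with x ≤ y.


Step 1: Factor n = 14125 = 5^3 · 113.
Step 2: Check the mod-4 condition on each prime factor: 5 ≡ 1 (mod 4), exponent 3; 113 ≡ 1 (mod 4), exponent 1.
All primes ≡ 3 (mod 4) appear to even exponent (or don't appear), so by the two-squares theorem n IS expressible as a sum of two squares.
Step 3: Build a representation. Group n = k² · m with k = 5 and m = 5 · 113 = 565 (a product of primes ≡ 1 (mod 4)); a representation of m scales to one of n via (k·x)² + (k·y)² = k²(x² + y²). Each prime p ≡ 1 (mod 4) is itself a sum of two squares; find a² by testing p − a² for a perfect square:
  5: 5 − 1² = 4 = 2² ⇒ 5 = 1² + 2².
  113: 113 − 1² = 112, 113 − 2² = 109, 113 − 3² = 104, 113 − 4² = 97, 113 − 5² = 88, 113 − 6² = 77, 113 − 7² = 64 = 8² ⇒ 113 = 7² + 8².
  Combine using the Brahmagupta–Fibonacci identity (a² + b²)(c² + d²) = (ac − bd)² + (ad + bc)² = (ac + bd)² + (ad − bc)²:
  5 · 113 = 565: from (1² + 2²)(7² + 8²), take (1·7 − 2·8, 1·8 + 2·7) = (7 − 16, 8 + 14) = (-9, 22); dropping signs (only squares matter) gives (9, 22); check 9² + 22² = 81 + 484 = 565 ✓.
  Scale by k = 5: (5·9, 5·22) = (45, 110).
Step 4: Order so x ≤ y and verify: 45² + 110² = 2025 + 12100 = 14125 = n. ✓

n = 14125 = 45² + 110² (one valid representation with x ≤ y).


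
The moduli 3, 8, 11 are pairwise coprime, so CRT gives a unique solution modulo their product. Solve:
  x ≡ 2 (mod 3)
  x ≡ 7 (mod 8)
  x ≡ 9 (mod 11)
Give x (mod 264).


Moduli 3, 8, 11 are pairwise coprime; by CRT there is a unique solution modulo M = 3 · 8 · 11 = 264.
Solve pairwise, accumulating the modulus:
  Start with x ≡ 2 (mod 3).
  Combine with x ≡ 7 (mod 8): since gcd(3, 8) = 1, we get a unique residue mod 24.
    Write x = 2 + 3·t and substitute into x ≡ 7 (mod 8): 3·t ≡ 7 − 2 = 5 (mod 8).
    The inverse of 3 mod 8 is 3 (since 3·3 = 9 = 1·8 + 1), so t ≡ 3·5 = 15 ≡ 7 (mod 8).
    Then x = 2 + 3·7 = 23, valid modulo lcm(3, 8) = 24: x ≡ 23 (mod 24).
  Combine with x ≡ 9 (mod 11): since gcd(24, 11) = 1, we get a unique residue mod 264.
    Write x = 23 + 24·t and substitute into x ≡ 9 (mod 11): 24·t ≡ 9 − 23 = -14 (mod 11).
    Reduce coefficients mod 11: 2·t ≡ 8 (mod 11).
    The inverse of 2 mod 11 is 6 (since 2·6 = 12 = 1·11 + 1), so t ≡ 6·8 = 48 ≡ 4 (mod 11).
    Then x = 23 + 24·4 = 119, valid modulo lcm(24, 11) = 264: x ≡ 119 (mod 264).
Verify: 119 mod 3 = 2 ✓, 119 mod 8 = 7 ✓, 119 mod 11 = 9 ✓.

x ≡ 119 (mod 264).


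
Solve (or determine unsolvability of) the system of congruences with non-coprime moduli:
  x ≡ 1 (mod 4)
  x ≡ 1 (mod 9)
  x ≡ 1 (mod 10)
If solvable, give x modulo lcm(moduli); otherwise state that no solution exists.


Moduli 4, 9, 10 are not pairwise coprime, so CRT works modulo lcm(m_i) when all pairwise compatibility conditions hold.
Pairwise compatibility: gcd(m_i, m_j) must divide a_i - a_j for every pair.
Merge one congruence at a time:
  Start: x ≡ 1 (mod 4).
  Combine with x ≡ 1 (mod 9): gcd(4, 9) = 1; 1 - 1 = 0, which IS divisible by 1, so compatible.
    Write x = 1 + 4·t and substitute into x ≡ 1 (mod 9): 4·t ≡ 1 − 1 = 0 (mod 9).
    The inverse of 4 mod 9 is 7 (since 4·7 = 28 = 3·9 + 1), so t ≡ 7·0 = 0 ≡ 0 (mod 9).
    Then x = 1 + 4·0 = 1, valid modulo lcm(4, 9) = 36: x ≡ 1 (mod 36).
  Combine with x ≡ 1 (mod 10): gcd(36, 10) = 2; 1 - 1 = 0, which IS divisible by 2, so compatible.
    Write x = 1 + 36·t and substitute into x ≡ 1 (mod 10): 36·t ≡ 1 − 1 = 0 (mod 10).
    Divide the congruence (and modulus) by g = 2: 18·t ≡ 0 (mod 5).
    Reduce coefficients mod 5: 3·t ≡ 0 (mod 5).
    The inverse of 3 mod 5 is 2 (since 3·2 = 6 = 1·5 + 1), so t ≡ 2·0 = 0 ≡ 0 (mod 5).
    Then x = 1 + 36·0 = 1, valid modulo lcm(36, 10) = 180: x ≡ 1 (mod 180).
Verify: 1 mod 4 = 1, 1 mod 9 = 1, 1 mod 10 = 1.

x ≡ 1 (mod 180).


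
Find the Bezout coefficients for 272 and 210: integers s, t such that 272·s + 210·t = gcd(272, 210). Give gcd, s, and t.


Euclidean algorithm on (272, 210) — divide until remainder is 0:
  272 = 1 · 210 + 62
  210 = 3 · 62 + 24
  62 = 2 · 24 + 14
  24 = 1 · 14 + 10
  14 = 1 · 10 + 4
  10 = 2 · 4 + 2
  4 = 2 · 2 + 0
gcd(272, 210) = 2.
Track Bezout coefficients alongside the remainders: start with r₀ = 272 = a·1 + b·0 (s = 1, t = 0) and r₁ = 210 = a·0 + b·1 (s = 0, t = 1); each new remainder r_{k+1} = r_{k-1} − q_k·r_k inherits s_{k+1} = s_{k-1} − q_k·s_k, t_{k+1} = t_{k-1} − q_k·t_k, so r_k = a·s_k + b·t_k at every step:
  q = 1: r = 62, s = 1 − 1·0 = 1, t = 0 − 1·1 = -1  (check: 272·1 + 210·(-1) = 62)
  q = 3: r = 24, s = 0 − 3·1 = -3, t = 1 − 3·(-1) = 4  (check: 272·(-3) + 210·4 = 24)
  q = 2: r = 14, s = 1 − 2·(-3) = 7, t = -1 − 2·4 = -9  (check: 272·7 + 210·(-9) = 14)
  q = 1: r = 10, s = -3 − 1·7 = -10, t = 4 − 1·(-9) = 13  (check: 272·(-10) + 210·13 = 10)
  q = 1: r = 4, s = 7 − 1·(-10) = 17, t = -9 − 1·13 = -22  (check: 272·17 + 210·(-22) = 4)
  q = 2: r = 2, s = -10 − 2·17 = -44, t = 13 − 2·(-22) = 57  (check: 272·(-44) + 210·57 = 2)
The row with r = 2 (the gcd) gives the Bezout coefficients s = -44, t = 57.
Result: 272 · (-44) + 210 · (57) = 2.

gcd(272, 210) = 2; s = -44, t = 57 (check: 272·(-44) + 210·57 = 2).


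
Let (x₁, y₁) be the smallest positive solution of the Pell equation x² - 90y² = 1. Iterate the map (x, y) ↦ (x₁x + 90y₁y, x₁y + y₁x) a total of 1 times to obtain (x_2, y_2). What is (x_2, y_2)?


Step 1: Find the fundamental solution (x₁, y₁) of x² - 90y² = 1.
  Expand √90 as a continued fraction. a₀ = ⌊√90⌋ = 9; iterate m_{k+1} = d_k·a_k − m_k, d_{k+1} = (90 − m_{k+1}²)/d_k, a_{k+1} = ⌊(a₀ + m_{k+1})/d_{k+1}⌋ (starting m₀ = 0, d₀ = 1), with convergents p_k = a_k·p_{k-1} + p_{k-2}, q_k = a_k·q_{k-1} + q_{k-2} (p₋₁ = 1, q₋₁ = 0):
  k = 0: a₀ = 9; p₀/q₀ = 9/1; p₀² − 90·q₀² = 81 − 90 = -9.
  k = 1: m = 9, d = 9, a = ⌊(9 + 9)/9⌋ = 2; p/q = (2·9 + 1)/(2·1 + 0) = 19/2; p² − 90·q² = 361 − 360 = 1.
  The first convergent with p² − 90·q² = 1 gives the fundamental solution (x₁, y₁) = (19, 2).
Step 2: Apply the recurrence (x_{n+1}, y_{n+1}) = (x₁x_n + 90y₁y_n, x₁y_n + y₁x_n) repeatedly.
  From (x_1, y_1) = (19, 2): x_2 = 19·19 + 90·2·2 = 721; y_2 = 19·2 + 2·19 = 76.
Step 3: Verify x_2² - 90·y_2² = 519841 - 519840 = 1 (should be 1). ✓

(x_1, y_1) = (19, 2); (x_2, y_2) = (721, 76).


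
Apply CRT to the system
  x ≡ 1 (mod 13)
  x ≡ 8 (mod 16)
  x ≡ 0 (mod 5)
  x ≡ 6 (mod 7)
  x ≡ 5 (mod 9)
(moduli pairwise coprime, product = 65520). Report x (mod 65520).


Product of moduli M = 13 · 16 · 5 · 7 · 9 = 65520.
Merge one congruence at a time:
  Start: x ≡ 1 (mod 13).
  Combine with x ≡ 8 (mod 16); new modulus lcm = 208.
    Write x = 1 + 13·t and substitute into x ≡ 8 (mod 16): 13·t ≡ 8 − 1 = 7 (mod 16).
    The inverse of 13 mod 16 is 5 (since 13·5 = 65 = 4·16 + 1), so t ≡ 5·7 = 35 ≡ 3 (mod 16).
    Then x = 1 + 13·3 = 40, valid modulo lcm(13, 16) = 208: x ≡ 40 (mod 208).
  Combine with x ≡ 0 (mod 5); new modulus lcm = 1040.
    Write x = 40 + 208·t and substitute into x ≡ 0 (mod 5): 208·t ≡ 0 − 40 = -40 (mod 5).
    Reduce coefficients mod 5: 3·t ≡ 0 (mod 5).
    The inverse of 3 mod 5 is 2 (since 3·2 = 6 = 1·5 + 1), so t ≡ 2·0 = 0 ≡ 0 (mod 5).
    Then x = 40 + 208·0 = 40, valid modulo lcm(208, 5) = 1040: x ≡ 40 (mod 1040).
  Combine with x ≡ 6 (mod 7); new modulus lcm = 7280.
    Write x = 40 + 1040·t and substitute into x ≡ 6 (mod 7): 1040·t ≡ 6 − 40 = -34 (mod 7).
    Reduce coefficients mod 7: 4·t ≡ 1 (mod 7).
    The inverse of 4 mod 7 is 2 (since 4·2 = 8 = 1·7 + 1), so t ≡ 2·1 = 2 ≡ 2 (mod 7).
    Then x = 40 + 1040·2 = 2120, valid modulo lcm(1040, 7) = 7280: x ≡ 2120 (mod 7280).
  Combine with x ≡ 5 (mod 9); new modulus lcm = 65520.
    Write x = 2120 + 7280·t and substitute into x ≡ 5 (mod 9): 7280·t ≡ 5 − 2120 = -2115 (mod 9).
    Reduce coefficients mod 9: 8·t ≡ 0 (mod 9).
    The inverse of 8 mod 9 is 8 (since 8·8 = 64 = 7·9 + 1), so t ≡ 8·0 = 0 ≡ 0 (mod 9).
    Then x = 2120 + 7280·0 = 2120, valid modulo lcm(7280, 9) = 65520: x ≡ 2120 (mod 65520).
Verify against each original: 2120 mod 13 = 1, 2120 mod 16 = 8, 2120 mod 5 = 0, 2120 mod 7 = 6, 2120 mod 9 = 5.

x ≡ 2120 (mod 65520).


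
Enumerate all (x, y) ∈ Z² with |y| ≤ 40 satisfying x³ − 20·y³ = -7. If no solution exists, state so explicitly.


The equation is x³ - 20y³ = -7. For fixed y, x³ = 20·y³ − 7, so a solution requires the RHS to be a perfect cube.
Strategy: iterate y from -40 to 40, compute RHS = 20·y³ − 7, and check whether it is a (positive or negative) perfect cube.
Check small values of y:
  y = 0: RHS = -7 is not a perfect cube.
  y = 1: RHS = 13 is not a perfect cube.
  y = -1: RHS = -27 = (-3)³ ⇒ x = -3 works.
  y = 2: RHS = 153 is not a perfect cube.
  y = -2: RHS = -167 is not a perfect cube.
  y = 3: RHS = 533 is not a perfect cube.
  y = -3: RHS = -547 is not a perfect cube.
Continuing the search up to |y| = 40 finds no further solutions beyond those listed.
Collected solutions: (-3, -1).

Solutions (with |y| ≤ 40): (-3, -1).


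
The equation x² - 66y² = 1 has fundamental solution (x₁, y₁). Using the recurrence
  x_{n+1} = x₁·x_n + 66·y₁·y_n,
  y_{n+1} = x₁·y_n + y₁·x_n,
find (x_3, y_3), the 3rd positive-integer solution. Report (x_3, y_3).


Step 1: Find the fundamental solution (x₁, y₁) of x² - 66y² = 1.
  Expand √66 as a continued fraction. a₀ = ⌊√66⌋ = 8; iterate m_{k+1} = d_k·a_k − m_k, d_{k+1} = (66 − m_{k+1}²)/d_k, a_{k+1} = ⌊(a₀ + m_{k+1})/d_{k+1}⌋ (starting m₀ = 0, d₀ = 1), with convergents p_k = a_k·p_{k-1} + p_{k-2}, q_k = a_k·q_{k-1} + q_{k-2} (p₋₁ = 1, q₋₁ = 0):
  k = 0: a₀ = 8; p₀/q₀ = 8/1; p₀² − 66·q₀² = 64 − 66 = -2.
  k = 1: m = 8, d = 2, a = ⌊(8 + 8)/2⌋ = 8; p/q = (8·8 + 1)/(8·1 + 0) = 65/8; p² − 66·q² = 4225 − 4224 = 1.
  The first convergent with p² − 66·q² = 1 gives the fundamental solution (x₁, y₁) = (65, 8).
Step 2: Apply the recurrence (x_{n+1}, y_{n+1}) = (x₁x_n + 66y₁y_n, x₁y_n + y₁x_n) repeatedly.
  From (x_1, y_1) = (65, 8): x_2 = 65·65 + 66·8·8 = 8449; y_2 = 65·8 + 8·65 = 1040.
  From (x_2, y_2) = (8449, 1040): x_3 = 65·8449 + 66·8·1040 = 1098305; y_3 = 65·1040 + 8·8449 = 135192.
Step 3: Verify x_3² - 66·y_3² = 1206273873025 - 1206273873024 = 1 (should be 1). ✓

(x_1, y_1) = (65, 8); (x_3, y_3) = (1098305, 135192).


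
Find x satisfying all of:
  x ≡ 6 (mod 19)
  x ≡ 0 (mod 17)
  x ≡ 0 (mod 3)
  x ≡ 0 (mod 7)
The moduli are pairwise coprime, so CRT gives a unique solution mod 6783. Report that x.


Product of moduli M = 19 · 17 · 3 · 7 = 6783.
Merge one congruence at a time:
  Start: x ≡ 6 (mod 19).
  Combine with x ≡ 0 (mod 17); new modulus lcm = 323.
    Write x = 6 + 19·t and substitute into x ≡ 0 (mod 17): 19·t ≡ 0 − 6 = -6 (mod 17).
    Reduce coefficients mod 17: 2·t ≡ 11 (mod 17).
    The inverse of 2 mod 17 is 9 (since 2·9 = 18 = 1·17 + 1), so t ≡ 9·11 = 99 ≡ 14 (mod 17).
    Then x = 6 + 19·14 = 272, valid modulo lcm(19, 17) = 323: x ≡ 272 (mod 323).
  Combine with x ≡ 0 (mod 3); new modulus lcm = 969.
    Write x = 272 + 323·t and substitute into x ≡ 0 (mod 3): 323·t ≡ 0 − 272 = -272 (mod 3).
    Reduce coefficients mod 3: 2·t ≡ 1 (mod 3).
    The inverse of 2 mod 3 is 2 (since 2·2 = 4 = 1·3 + 1), so t ≡ 2·1 = 2 ≡ 2 (mod 3).
    Then x = 272 + 323·2 = 918, valid modulo lcm(323, 3) = 969: x ≡ 918 (mod 969).
  Combine with x ≡ 0 (mod 7); new modulus lcm = 6783.
    Write x = 918 + 969·t and substitute into x ≡ 0 (mod 7): 969·t ≡ 0 − 918 = -918 (mod 7).
    Reduce coefficients mod 7: 3·t ≡ 6 (mod 7).
    The inverse of 3 mod 7 is 5 (since 3·5 = 15 = 2·7 + 1), so t ≡ 5·6 = 30 ≡ 2 (mod 7).
    Then x = 918 + 969·2 = 2856, valid modulo lcm(969, 7) = 6783: x ≡ 2856 (mod 6783).
Verify against each original: 2856 mod 19 = 6, 2856 mod 17 = 0, 2856 mod 3 = 0, 2856 mod 7 = 0.

x ≡ 2856 (mod 6783).


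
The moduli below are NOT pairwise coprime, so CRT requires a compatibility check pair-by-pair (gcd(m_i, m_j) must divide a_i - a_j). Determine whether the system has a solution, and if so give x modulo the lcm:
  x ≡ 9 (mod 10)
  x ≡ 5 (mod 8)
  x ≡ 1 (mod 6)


Moduli 10, 8, 6 are not pairwise coprime, so CRT works modulo lcm(m_i) when all pairwise compatibility conditions hold.
Pairwise compatibility: gcd(m_i, m_j) must divide a_i - a_j for every pair.
Merge one congruence at a time:
  Start: x ≡ 9 (mod 10).
  Combine with x ≡ 5 (mod 8): gcd(10, 8) = 2; 5 - 9 = -4, which IS divisible by 2, so compatible.
    Write x = 9 + 10·t and substitute into x ≡ 5 (mod 8): 10·t ≡ 5 − 9 = -4 (mod 8).
    Divide the congruence (and modulus) by g = 2: 5·t ≡ -2 (mod 4).
    Reduce coefficients mod 4: 1·t ≡ 2 (mod 4).
    So t ≡ 2 (mod 4).
    Then x = 9 + 10·2 = 29, valid modulo lcm(10, 8) = 40: x ≡ 29 (mod 40).
  Combine with x ≡ 1 (mod 6): gcd(40, 6) = 2; 1 - 29 = -28, which IS divisible by 2, so compatible.
    Write x = 29 + 40·t and substitute into x ≡ 1 (mod 6): 40·t ≡ 1 − 29 = -28 (mod 6).
    Divide the congruence (and modulus) by g = 2: 20·t ≡ -14 (mod 3).
    Reduce coefficients mod 3: 2·t ≡ 1 (mod 3).
    The inverse of 2 mod 3 is 2 (since 2·2 = 4 = 1·3 + 1), so t ≡ 2·1 = 2 ≡ 2 (mod 3).
    Then x = 29 + 40·2 = 109, valid modulo lcm(40, 6) = 120: x ≡ 109 (mod 120).
Verify: 109 mod 10 = 9, 109 mod 8 = 5, 109 mod 6 = 1.

x ≡ 109 (mod 120).


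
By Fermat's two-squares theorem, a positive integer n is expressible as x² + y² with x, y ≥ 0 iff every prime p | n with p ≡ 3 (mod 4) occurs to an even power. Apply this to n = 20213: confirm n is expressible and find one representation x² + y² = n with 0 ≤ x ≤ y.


Step 1: Factor n = 20213 = 17 · 29 · 41.
Step 2: Check the mod-4 condition on each prime factor: 17 ≡ 1 (mod 4), exponent 1; 29 ≡ 1 (mod 4), exponent 1; 41 ≡ 1 (mod 4), exponent 1.
All primes ≡ 3 (mod 4) appear to even exponent (or don't appear), so by the two-squares theorem n IS expressible as a sum of two squares.
Step 3: Build a representation. Here n = 17 · 29 · 41 is a product of primes ≡ 1 (mod 4). Each prime p ≡ 1 (mod 4) is itself a sum of two squares; find a² by testing p − a² for a perfect square:
  17: 17 − 1² = 16 = 4² ⇒ 17 = 1² + 4².
  29: 29 − 1² = 28, 29 − 2² = 25 = 5² ⇒ 29 = 2² + 5².
  41: 41 − 1² = 40, 41 − 2² = 37, 41 − 3² = 32, 41 − 4² = 25 = 5² ⇒ 41 = 4² + 5².
  Combine using the Brahmagupta–Fibonacci identity (a² + b²)(c² + d²) = (ac − bd)² + (ad + bc)² = (ac + bd)² + (ad − bc)²:
  17 · 29 = 493: from (1² + 4²)(2² + 5²), take (1·2 − 4·5, 1·5 + 4·2) = (2 − 20, 5 + 8) = (-18, 13); dropping signs (only squares matter) gives (18, 13); check 18² + 13² = 324 + 169 = 493 ✓.
  493 · 41 = 20213: from (18² + 13²)(4² + 5²), take (18·4 − 13·5, 18·5 + 13·4) = (72 − 65, 90 + 52) = (7, 142); check 7² + 142² = 49 + 20164 = 20213 ✓.
Step 4: Order so x ≤ y and verify: 7² + 142² = 49 + 20164 = 20213 = n. ✓

n = 20213 = 7² + 142² (one valid representation with x ≤ y).


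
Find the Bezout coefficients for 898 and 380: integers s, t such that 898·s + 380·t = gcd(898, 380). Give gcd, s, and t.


Euclidean algorithm on (898, 380) — divide until remainder is 0:
  898 = 2 · 380 + 138
  380 = 2 · 138 + 104
  138 = 1 · 104 + 34
  104 = 3 · 34 + 2
  34 = 17 · 2 + 0
gcd(898, 380) = 2.
Track Bezout coefficients alongside the remainders: start with r₀ = 898 = a·1 + b·0 (s = 1, t = 0) and r₁ = 380 = a·0 + b·1 (s = 0, t = 1); each new remainder r_{k+1} = r_{k-1} − q_k·r_k inherits s_{k+1} = s_{k-1} − q_k·s_k, t_{k+1} = t_{k-1} − q_k·t_k, so r_k = a·s_k + b·t_k at every step:
  q = 2: r = 138, s = 1 − 2·0 = 1, t = 0 − 2·1 = -2  (check: 898·1 + 380·(-2) = 138)
  q = 2: r = 104, s = 0 − 2·1 = -2, t = 1 − 2·(-2) = 5  (check: 898·(-2) + 380·5 = 104)
  q = 1: r = 34, s = 1 − 1·(-2) = 3, t = -2 − 1·5 = -7  (check: 898·3 + 380·(-7) = 34)
  q = 3: r = 2, s = -2 − 3·3 = -11, t = 5 − 3·(-7) = 26  (check: 898·(-11) + 380·26 = 2)
The row with r = 2 (the gcd) gives the Bezout coefficients s = -11, t = 26.
Result: 898 · (-11) + 380 · (26) = 2.

gcd(898, 380) = 2; s = -11, t = 26 (check: 898·(-11) + 380·26 = 2).


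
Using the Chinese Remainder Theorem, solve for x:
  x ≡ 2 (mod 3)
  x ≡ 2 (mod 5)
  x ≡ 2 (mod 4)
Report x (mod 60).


Moduli 3, 5, 4 are pairwise coprime; by CRT there is a unique solution modulo M = 3 · 5 · 4 = 60.
Solve pairwise, accumulating the modulus:
  Start with x ≡ 2 (mod 3).
  Combine with x ≡ 2 (mod 5): since gcd(3, 5) = 1, we get a unique residue mod 15.
    Write x = 2 + 3·t and substitute into x ≡ 2 (mod 5): 3·t ≡ 2 − 2 = 0 (mod 5).
    The inverse of 3 mod 5 is 2 (since 3·2 = 6 = 1·5 + 1), so t ≡ 2·0 = 0 ≡ 0 (mod 5).
    Then x = 2 + 3·0 = 2, valid modulo lcm(3, 5) = 15: x ≡ 2 (mod 15).
  Combine with x ≡ 2 (mod 4): since gcd(15, 4) = 1, we get a unique residue mod 60.
    Write x = 2 + 15·t and substitute into x ≡ 2 (mod 4): 15·t ≡ 2 − 2 = 0 (mod 4).
    Reduce coefficients mod 4: 3·t ≡ 0 (mod 4).
    The inverse of 3 mod 4 is 3 (since 3·3 = 9 = 2·4 + 1), so t ≡ 3·0 = 0 ≡ 0 (mod 4).
    Then x = 2 + 15·0 = 2, valid modulo lcm(15, 4) = 60: x ≡ 2 (mod 60).
Verify: 2 mod 3 = 2 ✓, 2 mod 5 = 2 ✓, 2 mod 4 = 2 ✓.

x ≡ 2 (mod 60).


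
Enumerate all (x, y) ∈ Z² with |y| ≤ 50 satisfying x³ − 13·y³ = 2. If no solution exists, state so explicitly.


The equation is x³ - 13y³ = 2. For fixed y, x³ = 13·y³ + 2, so a solution requires the RHS to be a perfect cube.
Strategy: iterate y from -50 to 50, compute RHS = 13·y³ + 2, and check whether it is a (positive or negative) perfect cube.
Check small values of y:
  y = 0: RHS = 2 is not a perfect cube.
  y = 1: RHS = 15 is not a perfect cube.
  y = -1: RHS = -11 is not a perfect cube.
  y = 2: RHS = 106 is not a perfect cube.
  y = -2: RHS = -102 is not a perfect cube.
  y = 3: RHS = 353 is not a perfect cube.
  y = -3: RHS = -349 is not a perfect cube.
Continuing the search up to |y| = 50 finds no solutions either.
No (x, y) in the scanned range satisfies the equation.

No integer solutions with |y| ≤ 50.


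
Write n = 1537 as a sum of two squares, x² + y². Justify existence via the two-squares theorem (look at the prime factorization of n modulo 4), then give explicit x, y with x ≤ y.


Step 1: Factor n = 1537 = 29 · 53.
Step 2: Check the mod-4 condition on each prime factor: 29 ≡ 1 (mod 4), exponent 1; 53 ≡ 1 (mod 4), exponent 1.
All primes ≡ 3 (mod 4) appear to even exponent (or don't appear), so by the two-squares theorem n IS expressible as a sum of two squares.
Step 3: Build a representation. Here n = 29 · 53 is a product of primes ≡ 1 (mod 4). Each prime p ≡ 1 (mod 4) is itself a sum of two squares; find a² by testing p − a² for a perfect square:
  29: 29 − 1² = 28, 29 − 2² = 25 = 5² ⇒ 29 = 2² + 5².
  53: 53 − 1² = 52, 53 − 2² = 49 = 7² ⇒ 53 = 2² + 7².
  Combine using the Brahmagupta–Fibonacci identity (a² + b²)(c² + d²) = (ac − bd)² + (ad + bc)² = (ac + bd)² + (ad − bc)²:
  29 · 53 = 1537: from (2² + 5²)(2² + 7²), take (2·2 − 5·7, 2·7 + 5·2) = (4 − 35, 14 + 10) = (-31, 24); dropping signs (only squares matter) gives (31, 24); check 31² + 24² = 961 + 576 = 1537 ✓.
Step 4: Order so x ≤ y and verify: 24² + 31² = 576 + 961 = 1537 = n. ✓

n = 1537 = 24² + 31² (one valid representation with x ≤ y).


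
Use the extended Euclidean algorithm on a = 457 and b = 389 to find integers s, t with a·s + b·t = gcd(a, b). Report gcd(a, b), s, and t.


Euclidean algorithm on (457, 389) — divide until remainder is 0:
  457 = 1 · 389 + 68
  389 = 5 · 68 + 49
  68 = 1 · 49 + 19
  49 = 2 · 19 + 11
  19 = 1 · 11 + 8
  11 = 1 · 8 + 3
  8 = 2 · 3 + 2
  3 = 1 · 2 + 1
  2 = 2 · 1 + 0
gcd(457, 389) = 1.
Track Bezout coefficients alongside the remainders: start with r₀ = 457 = a·1 + b·0 (s = 1, t = 0) and r₁ = 389 = a·0 + b·1 (s = 0, t = 1); each new remainder r_{k+1} = r_{k-1} − q_k·r_k inherits s_{k+1} = s_{k-1} − q_k·s_k, t_{k+1} = t_{k-1} − q_k·t_k, so r_k = a·s_k + b·t_k at every step:
  q = 1: r = 68, s = 1 − 1·0 = 1, t = 0 − 1·1 = -1  (check: 457·1 + 389·(-1) = 68)
  q = 5: r = 49, s = 0 − 5·1 = -5, t = 1 − 5·(-1) = 6  (check: 457·(-5) + 389·6 = 49)
  q = 1: r = 19, s = 1 − 1·(-5) = 6, t = -1 − 1·6 = -7  (check: 457·6 + 389·(-7) = 19)
  q = 2: r = 11, s = -5 − 2·6 = -17, t = 6 − 2·(-7) = 20  (check: 457·(-17) + 389·20 = 11)
  q = 1: r = 8, s = 6 − 1·(-17) = 23, t = -7 − 1·20 = -27  (check: 457·23 + 389·(-27) = 8)
  q = 1: r = 3, s = -17 − 1·23 = -40, t = 20 − 1·(-27) = 47  (check: 457·(-40) + 389·47 = 3)
  q = 2: r = 2, s = 23 − 2·(-40) = 103, t = -27 − 2·47 = -121  (check: 457·103 + 389·(-121) = 2)
  q = 1: r = 1, s = -40 − 1·103 = -143, t = 47 − 1·(-121) = 168  (check: 457·(-143) + 389·168 = 1)
The row with r = 1 (the gcd) gives the Bezout coefficients s = -143, t = 168.
Result: 457 · (-143) + 389 · (168) = 1.

gcd(457, 389) = 1; s = -143, t = 168 (check: 457·(-143) + 389·168 = 1).


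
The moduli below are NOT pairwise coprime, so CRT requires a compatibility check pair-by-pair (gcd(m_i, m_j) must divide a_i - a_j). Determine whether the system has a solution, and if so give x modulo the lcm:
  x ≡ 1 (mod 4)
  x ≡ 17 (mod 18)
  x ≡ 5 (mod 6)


Moduli 4, 18, 6 are not pairwise coprime, so CRT works modulo lcm(m_i) when all pairwise compatibility conditions hold.
Pairwise compatibility: gcd(m_i, m_j) must divide a_i - a_j for every pair.
Merge one congruence at a time:
  Start: x ≡ 1 (mod 4).
  Combine with x ≡ 17 (mod 18): gcd(4, 18) = 2; 17 - 1 = 16, which IS divisible by 2, so compatible.
    Write x = 1 + 4·t and substitute into x ≡ 17 (mod 18): 4·t ≡ 17 − 1 = 16 (mod 18).
    Divide the congruence (and modulus) by g = 2: 2·t ≡ 8 (mod 9).
    The inverse of 2 mod 9 is 5 (since 2·5 = 10 = 1·9 + 1), so t ≡ 5·8 = 40 ≡ 4 (mod 9).
    Then x = 1 + 4·4 = 17, valid modulo lcm(4, 18) = 36: x ≡ 17 (mod 36).
  Combine with x ≡ 5 (mod 6): gcd(36, 6) = 6; 5 - 17 = -12, which IS divisible by 6, so compatible.
    Write x = 17 + 36·t and substitute into x ≡ 5 (mod 6): 36·t ≡ 5 − 17 = -12 (mod 6).
    Divide the congruence (and modulus) by g = 6: 6·t ≡ -2 (mod 1).
    Modulo 1 every t works; take t = 0.
    Then x = 17 + 36·0 = 17, valid modulo lcm(36, 6) = 36: x ≡ 17 (mod 36).
Verify: 17 mod 4 = 1, 17 mod 18 = 17, 17 mod 6 = 5.

x ≡ 17 (mod 36).


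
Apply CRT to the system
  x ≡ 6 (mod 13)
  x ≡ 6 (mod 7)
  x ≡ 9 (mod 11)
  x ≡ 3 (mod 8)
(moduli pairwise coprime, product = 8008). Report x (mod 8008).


Product of moduli M = 13 · 7 · 11 · 8 = 8008.
Merge one congruence at a time:
  Start: x ≡ 6 (mod 13).
  Combine with x ≡ 6 (mod 7); new modulus lcm = 91.
    Write x = 6 + 13·t and substitute into x ≡ 6 (mod 7): 13·t ≡ 6 − 6 = 0 (mod 7).
    Reduce coefficients mod 7: 6·t ≡ 0 (mod 7).
    The inverse of 6 mod 7 is 6 (since 6·6 = 36 = 5·7 + 1), so t ≡ 6·0 = 0 ≡ 0 (mod 7).
    Then x = 6 + 13·0 = 6, valid modulo lcm(13, 7) = 91: x ≡ 6 (mod 91).
  Combine with x ≡ 9 (mod 11); new modulus lcm = 1001.
    Write x = 6 + 91·t and substitute into x ≡ 9 (mod 11): 91·t ≡ 9 − 6 = 3 (mod 11).
    Reduce coefficients mod 11: 3·t ≡ 3 (mod 11).
    The inverse of 3 mod 11 is 4 (since 3·4 = 12 = 1·11 + 1), so t ≡ 4·3 = 12 ≡ 1 (mod 11).
    Then x = 6 + 91·1 = 97, valid modulo lcm(91, 11) = 1001: x ≡ 97 (mod 1001).
  Combine with x ≡ 3 (mod 8); new modulus lcm = 8008.
    Write x = 97 + 1001·t and substitute into x ≡ 3 (mod 8): 1001·t ≡ 3 − 97 = -94 (mod 8).
    Reduce coefficients mod 8: 1·t ≡ 2 (mod 8).
    So t ≡ 2 (mod 8).
    Then x = 97 + 1001·2 = 2099, valid modulo lcm(1001, 8) = 8008: x ≡ 2099 (mod 8008).
Verify against each original: 2099 mod 13 = 6, 2099 mod 7 = 6, 2099 mod 11 = 9, 2099 mod 8 = 3.

x ≡ 2099 (mod 8008).
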